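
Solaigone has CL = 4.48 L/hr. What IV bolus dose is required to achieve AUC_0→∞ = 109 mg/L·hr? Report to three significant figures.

Dose_iv = CL × AUC_0→∞
     = 4.48 × 109 = 488.32 mg

Dose = 488 mg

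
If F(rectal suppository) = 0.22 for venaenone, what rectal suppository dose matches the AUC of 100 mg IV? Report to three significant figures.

For equal systemic exposure: F × D_ev = D_iv
D_ev = D_iv / F = 100 / 0.22 = 454.545 mg

D_rectal = 455 mg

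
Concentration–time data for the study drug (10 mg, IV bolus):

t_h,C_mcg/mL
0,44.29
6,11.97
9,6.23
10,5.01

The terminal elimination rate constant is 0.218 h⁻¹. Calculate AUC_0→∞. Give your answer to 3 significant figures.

AUC = 225 mcg/mL·h

Trapezoidal AUC_0→10:
  [0→6]: (44.29+11.97)/2 × 6 = 168.78
  [6→9]: (11.97+6.23)/2 × 3 = 27.3
  [9→10]: (6.23+5.01)/2 × 1 = 5.62
  Sum = 201.7 mcg/mL·h
Extrapolated tail: C_last / k_e = 5.01 / 0.218 = 22.982
AUC_0→∞ = 201.7 + 22.982 = 224.682 mcg/mL·h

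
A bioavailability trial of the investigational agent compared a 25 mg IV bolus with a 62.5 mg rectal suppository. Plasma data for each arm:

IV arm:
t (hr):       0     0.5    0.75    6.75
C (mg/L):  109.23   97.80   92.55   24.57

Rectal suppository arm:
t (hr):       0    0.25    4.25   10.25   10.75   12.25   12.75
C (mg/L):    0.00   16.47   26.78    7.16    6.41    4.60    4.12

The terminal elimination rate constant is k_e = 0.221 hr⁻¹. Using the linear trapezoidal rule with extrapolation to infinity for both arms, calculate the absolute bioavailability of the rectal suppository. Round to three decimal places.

F = 0.166

Trapezoidal AUC_0→6.75 (IV):
  [0→0.5]: (109.23+97.80)/2 × 0.5 = 51.7575
  [0.5→0.75]: (97.80+92.55)/2 × 0.25 = 23.79375
  [0.75→6.75]: (92.55+24.57)/2 × 6 = 351.36
  Sum = 426.91125 mg/L·hr
IV tail: 24.57/0.221 = 111.176; AUC_iv,0→∞ = 426.91125 + 111.176 = 538.08725 mg/L·hr
Trapezoidal AUC_0→12.75 (rectal suppository):
  [0→0.25]: (0.00+16.47)/2 × 0.25 = 2.05875
  [0.25→4.25]: (16.47+26.78)/2 × 4 = 86.5
  [4.25→10.25]: (26.78+7.16)/2 × 6 = 101.82
  [10.25→10.75]: (7.16+6.41)/2 × 0.5 = 3.3925
  [10.75→12.25]: (6.41+4.60)/2 × 1.5 = 8.2575
  [12.25→12.75]: (4.60+4.12)/2 × 0.5 = 2.18
  Sum = 204.20875 mg/L·hr
rectal suppository tail: 4.12/0.221 = 18.643; AUC_ev,0→∞ = 204.20875 + 18.643 = 222.85175 mg/L·hr
F = (AUC_ev/D_ev)/(AUC_iv/D_iv) = (222.85175/62.5)/(538.08725/25) = 3.565628/21.52349 = 0.1657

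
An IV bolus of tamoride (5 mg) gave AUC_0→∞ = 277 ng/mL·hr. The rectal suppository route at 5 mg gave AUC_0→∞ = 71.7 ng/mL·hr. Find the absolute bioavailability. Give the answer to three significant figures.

F = (AUC_ev / D_ev) / (AUC_iv / D_iv)
  = (71.7/5) / (277/5)
  = 14.34 / 55.4 = 0.2588

F = 0.259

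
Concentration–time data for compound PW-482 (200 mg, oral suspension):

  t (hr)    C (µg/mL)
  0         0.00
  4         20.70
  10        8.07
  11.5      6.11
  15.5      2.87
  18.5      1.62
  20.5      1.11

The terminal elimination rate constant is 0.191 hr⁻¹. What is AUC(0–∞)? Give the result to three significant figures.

Trapezoidal AUC_0→20.5:
  [0→4]: (0.00+20.70)/2 × 4 = 41.4
  [4→10]: (20.70+8.07)/2 × 6 = 86.31
  [10→11.5]: (8.07+6.11)/2 × 1.5 = 10.635
  [11.5→15.5]: (6.11+2.87)/2 × 4 = 17.96
  [15.5→18.5]: (2.87+1.62)/2 × 3 = 6.735
  [18.5→20.5]: (1.62+1.11)/2 × 2 = 2.73
  Sum = 165.77 µg/mL·hr
Extrapolated tail: C_last / k_e = 1.11 / 0.191 = 5.812
AUC_0→∞ = 165.77 + 5.812 = 171.582 µg/mL·hr

AUC = 172 µg/mL·hr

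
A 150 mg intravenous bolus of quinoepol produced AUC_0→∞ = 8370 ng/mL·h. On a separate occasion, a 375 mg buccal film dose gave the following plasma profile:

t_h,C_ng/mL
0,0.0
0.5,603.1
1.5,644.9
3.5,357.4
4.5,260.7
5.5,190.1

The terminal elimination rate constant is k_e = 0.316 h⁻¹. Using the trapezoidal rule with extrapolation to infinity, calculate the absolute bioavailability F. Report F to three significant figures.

F = 0.139

Trapezoidal AUC_0→5.5 (buccal film):
  [0→0.5]: (0.0+603.1)/2 × 0.5 = 150.775
  [0.5→1.5]: (603.1+644.9)/2 × 1 = 624.0
  [1.5→3.5]: (644.9+357.4)/2 × 2 = 1002.3
  [3.5→4.5]: (357.4+260.7)/2 × 1 = 309.05
  [4.5→5.5]: (260.7+190.1)/2 × 1 = 225.4
  Sum = 2311.525 ng/mL·h
Tail: C_last/k_e = 190.1/0.316 = 601.582
AUC_0→∞ (buccal film) = 2311.525 + 601.582 = 2913.107 ng/mL·h
F = (AUC_ev/D_ev)/(AUC_iv/D_iv) = (2913.107/375)/(8370/150) = 7.76829/55.8 = 0.1392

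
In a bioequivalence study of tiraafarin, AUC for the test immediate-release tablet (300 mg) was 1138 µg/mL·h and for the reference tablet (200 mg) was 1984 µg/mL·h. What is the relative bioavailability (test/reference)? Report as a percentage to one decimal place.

F_rel = 38.2%

F_rel = (AUC_test/D_test) / (AUC_ref/D_ref)
      = (1138/300) / (1984/200)
      = 3.79333 / 9.92 = 0.3824 = 38.24%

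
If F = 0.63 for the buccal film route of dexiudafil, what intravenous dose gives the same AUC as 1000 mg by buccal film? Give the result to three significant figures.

D_iv = 630 mg

Systemic exposure from an extravascular dose = F × D_ev, so the equivalent IV dose is F × D_ev.
D_iv = F × D_ev = 0.63 × 1000 = 630 mg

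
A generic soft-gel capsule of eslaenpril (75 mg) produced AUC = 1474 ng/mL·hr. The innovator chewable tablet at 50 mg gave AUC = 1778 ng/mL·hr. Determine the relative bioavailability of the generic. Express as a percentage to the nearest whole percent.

F_rel = (AUC_test/D_test) / (AUC_ref/D_ref)
      = (1474/75) / (1778/50)
      = 19.6533 / 35.56 = 0.5527 = 55.27%

F_rel = 55%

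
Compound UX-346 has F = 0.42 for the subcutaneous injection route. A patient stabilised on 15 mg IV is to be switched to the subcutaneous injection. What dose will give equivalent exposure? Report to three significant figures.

For equal systemic exposure: F × D_ev = D_iv
D_ev = D_iv / F = 15 / 0.42 = 35.7143 mg

D_subcutaneous = 35.7 mg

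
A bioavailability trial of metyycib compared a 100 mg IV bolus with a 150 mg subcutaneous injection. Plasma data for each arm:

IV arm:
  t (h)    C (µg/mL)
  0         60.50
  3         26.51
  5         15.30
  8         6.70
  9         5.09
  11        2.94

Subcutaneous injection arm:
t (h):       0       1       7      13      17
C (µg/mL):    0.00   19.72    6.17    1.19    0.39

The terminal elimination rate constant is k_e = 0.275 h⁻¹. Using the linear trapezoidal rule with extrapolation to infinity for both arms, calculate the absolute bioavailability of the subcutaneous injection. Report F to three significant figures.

Trapezoidal AUC_0→11 (IV):
  [0→3]: (60.50+26.51)/2 × 3 = 130.515
  [3→5]: (26.51+15.30)/2 × 2 = 41.81
  [5→8]: (15.30+6.70)/2 × 3 = 33.0
  [8→9]: (6.70+5.09)/2 × 1 = 5.895
  [9→11]: (5.09+2.94)/2 × 2 = 8.03
  Sum = 219.25 µg/mL·h
IV tail: 2.94/0.275 = 10.691; AUC_iv,0→∞ = 219.25 + 10.691 = 229.941 µg/mL·h
Trapezoidal AUC_0→17 (subcutaneous injection):
  [0→1]: (0.00+19.72)/2 × 1 = 9.86
  [1→7]: (19.72+6.17)/2 × 6 = 77.67
  [7→13]: (6.17+1.19)/2 × 6 = 22.08
  [13→17]: (1.19+0.39)/2 × 4 = 3.16
  Sum = 112.77 µg/mL·h
subcutaneous injection tail: 0.39/0.275 = 1.418; AUC_ev,0→∞ = 112.77 + 1.418 = 114.188 µg/mL·h
F = (AUC_ev/D_ev)/(AUC_iv/D_iv) = (114.188/150)/(229.941/100) = 0.761253/2.29941 = 0.3311

F = 0.331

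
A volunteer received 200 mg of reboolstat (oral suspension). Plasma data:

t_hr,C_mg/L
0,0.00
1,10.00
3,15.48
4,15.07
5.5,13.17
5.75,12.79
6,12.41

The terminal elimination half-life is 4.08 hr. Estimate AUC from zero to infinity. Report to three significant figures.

Trapezoidal AUC_0→6:
  [0→1]: (0.00+10.00)/2 × 1 = 5.0
  [1→3]: (10.00+15.48)/2 × 2 = 25.48
  [3→4]: (15.48+15.07)/2 × 1 = 15.275
  [4→5.5]: (15.07+13.17)/2 × 1.5 = 21.18
  [5.5→5.75]: (13.17+12.79)/2 × 0.25 = 3.245
  [5.75→6]: (12.79+12.41)/2 × 0.25 = 3.15
  Sum = 73.33 mg/L·hr
k_e = ln2 / t½ = 0.693147 / 4.08 = 0.1699 hr^-1
Extrapolated tail: C_last / k_e = 12.41 / 0.1699 = 73.043
AUC_0→∞ = 73.33 + 73.043 = 146.373 mg/L·hr

AUC = 146 mg/L·hr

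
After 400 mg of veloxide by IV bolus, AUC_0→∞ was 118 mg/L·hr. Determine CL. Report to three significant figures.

CL = 3.39 L/hr

CL = Dose_iv / AUC_0→∞
   = 400 / 118 = 3.38983 L/hr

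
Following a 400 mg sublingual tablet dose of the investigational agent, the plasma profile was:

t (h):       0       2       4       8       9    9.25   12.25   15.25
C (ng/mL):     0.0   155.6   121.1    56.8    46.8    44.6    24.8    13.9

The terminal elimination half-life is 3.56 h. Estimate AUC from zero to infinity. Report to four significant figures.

AUC = 1085 ng/mL·h

Trapezoidal AUC_0→15.25:
  [0→2]: (0.0+155.6)/2 × 2 = 155.6
  [2→4]: (155.6+121.1)/2 × 2 = 276.7
  [4→8]: (121.1+56.8)/2 × 4 = 355.8
  [8→9]: (56.8+46.8)/2 × 1 = 51.8
  [9→9.25]: (46.8+44.6)/2 × 0.25 = 11.425
  [9.25→12.25]: (44.6+24.8)/2 × 3 = 104.1
  [12.25→15.25]: (24.8+13.9)/2 × 3 = 58.05
  Sum = 1013.475 ng/mL·h
k_e = ln2 / t½ = 0.693147 / 3.56 = 0.1947 h^-1
Extrapolated tail: C_last / k_e = 13.9 / 0.1947 = 71.392
AUC_0→∞ = 1013.475 + 71.392 = 1084.867 ng/mL·h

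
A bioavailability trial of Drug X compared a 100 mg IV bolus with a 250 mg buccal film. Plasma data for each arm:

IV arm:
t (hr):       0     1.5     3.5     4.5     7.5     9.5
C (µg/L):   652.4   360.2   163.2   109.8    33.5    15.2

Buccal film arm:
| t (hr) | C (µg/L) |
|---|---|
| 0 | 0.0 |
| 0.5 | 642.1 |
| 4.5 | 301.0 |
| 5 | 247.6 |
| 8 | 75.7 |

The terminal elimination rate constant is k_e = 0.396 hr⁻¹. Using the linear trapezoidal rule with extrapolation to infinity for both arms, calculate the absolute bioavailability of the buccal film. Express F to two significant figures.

F = 0.66

Trapezoidal AUC_0→9.5 (IV):
  [0→1.5]: (652.4+360.2)/2 × 1.5 = 759.45
  [1.5→3.5]: (360.2+163.2)/2 × 2 = 523.4
  [3.5→4.5]: (163.2+109.8)/2 × 1 = 136.5
  [4.5→7.5]: (109.8+33.5)/2 × 3 = 214.95
  [7.5→9.5]: (33.5+15.2)/2 × 2 = 48.7
  Sum = 1683.0 µg/L·hr
IV tail: 15.2/0.396 = 38.384; AUC_iv,0→∞ = 1683.0 + 38.384 = 1721.384 µg/L·hr
Trapezoidal AUC_0→8 (buccal film):
  [0→0.5]: (0.0+642.1)/2 × 0.5 = 160.525
  [0.5→4.5]: (642.1+301.0)/2 × 4 = 1886.2
  [4.5→5]: (301.0+247.6)/2 × 0.5 = 137.15
  [5→8]: (247.6+75.7)/2 × 3 = 484.95
  Sum = 2668.825 µg/L·hr
buccal film tail: 75.7/0.396 = 191.162; AUC_ev,0→∞ = 2668.825 + 191.162 = 2859.987 µg/L·hr
F = (AUC_ev/D_ev)/(AUC_iv/D_iv) = (2859.987/250)/(1721.384/100) = 11.439948/17.21384 = 0.6646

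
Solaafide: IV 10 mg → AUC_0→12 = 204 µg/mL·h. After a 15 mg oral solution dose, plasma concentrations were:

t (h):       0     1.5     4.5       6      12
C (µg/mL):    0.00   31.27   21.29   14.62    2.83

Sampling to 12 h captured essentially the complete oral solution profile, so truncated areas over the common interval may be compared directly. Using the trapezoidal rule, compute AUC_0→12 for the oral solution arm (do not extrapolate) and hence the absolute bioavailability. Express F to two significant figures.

Trapezoidal AUC_0→12 (oral solution):
  [0→1.5]: (0.00+31.27)/2 × 1.5 = 23.4525
  [1.5→4.5]: (31.27+21.29)/2 × 3 = 78.84
  [4.5→6]: (21.29+14.62)/2 × 1.5 = 26.9325
  [6→12]: (14.62+2.83)/2 × 6 = 52.35
  Sum = 181.575 µg/mL·h
F = (AUC_ev/D_ev)/(AUC_iv/D_iv) = (181.575/15)/(204/10) = 12.105/20.4 = 0.5934

F = 0.59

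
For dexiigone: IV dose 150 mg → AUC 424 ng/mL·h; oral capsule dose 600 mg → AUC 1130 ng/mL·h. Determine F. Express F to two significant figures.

F = (AUC_ev / D_ev) / (AUC_iv / D_iv)
  = (1130/600) / (424/150)
  = 1.88333 / 2.82667 = 0.6663

F = 0.67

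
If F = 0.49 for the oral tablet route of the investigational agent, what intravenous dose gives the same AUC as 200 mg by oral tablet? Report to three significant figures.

D_iv = 98.0 mg

Systemic exposure from an extravascular dose = F × D_ev, so the equivalent IV dose is F × D_ev.
D_iv = F × D_ev = 0.49 × 200 = 98 mg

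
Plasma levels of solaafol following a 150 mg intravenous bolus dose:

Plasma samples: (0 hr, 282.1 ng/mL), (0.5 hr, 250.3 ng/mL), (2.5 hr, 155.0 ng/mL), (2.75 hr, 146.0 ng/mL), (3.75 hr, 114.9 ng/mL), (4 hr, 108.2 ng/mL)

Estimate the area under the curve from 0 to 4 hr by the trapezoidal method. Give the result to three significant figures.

AUC = 734 ng/mL·hr

Trapezoidal AUC_0→4:
  [0→0.5]: (282.1+250.3)/2 × 0.5 = 133.1
  [0.5→2.5]: (250.3+155.0)/2 × 2 = 405.3
  [2.5→2.75]: (155.0+146.0)/2 × 0.25 = 37.625
  [2.75→3.75]: (146.0+114.9)/2 × 1 = 130.45
  [3.75→4]: (114.9+108.2)/2 × 0.25 = 27.8875
  Sum = 734.3625 ng/mL·hr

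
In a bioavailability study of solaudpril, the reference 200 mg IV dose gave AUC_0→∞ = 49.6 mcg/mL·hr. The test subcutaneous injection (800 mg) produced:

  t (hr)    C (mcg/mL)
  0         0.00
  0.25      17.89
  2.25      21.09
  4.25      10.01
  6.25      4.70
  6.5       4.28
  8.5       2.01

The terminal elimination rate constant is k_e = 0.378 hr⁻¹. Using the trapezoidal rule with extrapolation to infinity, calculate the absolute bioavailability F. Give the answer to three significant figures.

F = 0.503

Trapezoidal AUC_0→8.5 (subcutaneous injection):
  [0→0.25]: (0.00+17.89)/2 × 0.25 = 2.23625
  [0.25→2.25]: (17.89+21.09)/2 × 2 = 38.98
  [2.25→4.25]: (21.09+10.01)/2 × 2 = 31.1
  [4.25→6.25]: (10.01+4.70)/2 × 2 = 14.71
  [6.25→6.5]: (4.70+4.28)/2 × 0.25 = 1.1225
  [6.5→8.5]: (4.28+2.01)/2 × 2 = 6.29
  Sum = 94.43875 mcg/mL·hr
Tail: C_last/k_e = 2.01/0.378 = 5.317
AUC_0→∞ (subcutaneous injection) = 94.43875 + 5.317 = 99.75575 mcg/mL·hr
F = (AUC_ev/D_ev)/(AUC_iv/D_iv) = (99.75575/800)/(49.6/200) = 0.124695/0.248 = 0.5028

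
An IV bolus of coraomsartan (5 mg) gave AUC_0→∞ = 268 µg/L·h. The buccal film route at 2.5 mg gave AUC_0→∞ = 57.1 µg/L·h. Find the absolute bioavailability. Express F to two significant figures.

F = (AUC_ev / D_ev) / (AUC_iv / D_iv)
  = (57.1/2.5) / (268/5)
  = 22.84 / 53.6 = 0.4261

F = 0.43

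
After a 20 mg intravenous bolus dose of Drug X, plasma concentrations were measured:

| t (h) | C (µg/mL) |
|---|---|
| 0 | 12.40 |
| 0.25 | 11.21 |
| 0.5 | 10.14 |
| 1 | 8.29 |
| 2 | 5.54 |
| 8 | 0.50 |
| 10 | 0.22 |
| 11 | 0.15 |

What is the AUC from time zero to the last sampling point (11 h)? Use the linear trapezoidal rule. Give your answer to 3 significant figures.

AUC = 36.2 µg/mL·h

Trapezoidal AUC_0→11:
  [0→0.25]: (12.40+11.21)/2 × 0.25 = 2.95125
  [0.25→0.5]: (11.21+10.14)/2 × 0.25 = 2.66875
  [0.5→1]: (10.14+8.29)/2 × 0.5 = 4.6075
  [1→2]: (8.29+5.54)/2 × 1 = 6.915
  [2→8]: (5.54+0.50)/2 × 6 = 18.12
  [8→10]: (0.50+0.22)/2 × 2 = 0.72
  [10→11]: (0.22+0.15)/2 × 1 = 0.185
  Sum = 36.1675 µg/mL·h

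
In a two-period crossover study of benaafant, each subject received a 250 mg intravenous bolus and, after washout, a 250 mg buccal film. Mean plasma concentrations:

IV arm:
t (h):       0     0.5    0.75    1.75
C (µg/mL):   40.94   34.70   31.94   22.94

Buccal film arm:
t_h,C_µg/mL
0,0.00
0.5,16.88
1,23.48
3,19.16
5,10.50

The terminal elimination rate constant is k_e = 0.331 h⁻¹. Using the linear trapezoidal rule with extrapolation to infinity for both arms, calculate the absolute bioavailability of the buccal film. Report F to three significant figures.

Trapezoidal AUC_0→1.75 (IV):
  [0→0.5]: (40.94+34.70)/2 × 0.5 = 18.91
  [0.5→0.75]: (34.70+31.94)/2 × 0.25 = 8.33
  [0.75→1.75]: (31.94+22.94)/2 × 1 = 27.44
  Sum = 54.68 µg/mL·h
IV tail: 22.94/0.331 = 69.305; AUC_iv,0→∞ = 54.68 + 69.305 = 123.985 µg/mL·h
Trapezoidal AUC_0→5 (buccal film):
  [0→0.5]: (0.00+16.88)/2 × 0.5 = 4.22
  [0.5→1]: (16.88+23.48)/2 × 0.5 = 10.09
  [1→3]: (23.48+19.16)/2 × 2 = 42.64
  [3→5]: (19.16+10.50)/2 × 2 = 29.66
  Sum = 86.61 µg/mL·h
buccal film tail: 10.50/0.331 = 31.722; AUC_ev,0→∞ = 86.61 + 31.722 = 118.332 µg/mL·h
F = (AUC_ev/D_ev)/(AUC_iv/D_iv) = (118.332/250)/(123.985/250) = 0.473328/0.49594 = 0.9544

F = 0.954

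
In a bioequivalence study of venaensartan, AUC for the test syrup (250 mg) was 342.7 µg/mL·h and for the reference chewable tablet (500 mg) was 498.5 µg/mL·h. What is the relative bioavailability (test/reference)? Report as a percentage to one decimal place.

F_rel = 137.5%

F_rel = (AUC_test/D_test) / (AUC_ref/D_ref)
      = (342.7/250) / (498.5/500)
      = 1.3708 / 0.997 = 1.3749 = 137.49%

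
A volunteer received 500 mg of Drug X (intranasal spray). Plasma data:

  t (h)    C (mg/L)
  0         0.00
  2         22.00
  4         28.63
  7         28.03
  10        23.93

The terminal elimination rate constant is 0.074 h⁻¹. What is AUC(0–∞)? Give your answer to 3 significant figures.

Trapezoidal AUC_0→10:
  [0→2]: (0.00+22.00)/2 × 2 = 22.0
  [2→4]: (22.00+28.63)/2 × 2 = 50.63
  [4→7]: (28.63+28.03)/2 × 3 = 84.99
  [7→10]: (28.03+23.93)/2 × 3 = 77.94
  Sum = 235.56 mg/L·h
Extrapolated tail: C_last / k_e = 23.93 / 0.074 = 323.378
AUC_0→∞ = 235.56 + 323.378 = 558.938 mg/L·h

AUC = 559 mg/L·h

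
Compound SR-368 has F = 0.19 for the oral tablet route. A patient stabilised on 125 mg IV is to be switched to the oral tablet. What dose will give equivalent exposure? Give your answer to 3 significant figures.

For equal systemic exposure: F × D_ev = D_iv
D_ev = D_iv / F = 125 / 0.19 = 657.895 mg

D_oral = 658 mg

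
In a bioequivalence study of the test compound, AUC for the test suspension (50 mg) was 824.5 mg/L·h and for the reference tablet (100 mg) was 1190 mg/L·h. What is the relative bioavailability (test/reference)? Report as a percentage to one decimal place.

F_rel = (AUC_test/D_test) / (AUC_ref/D_ref)
      = (824.5/50) / (1190/100)
      = 16.49 / 11.9 = 1.3857 = 138.57%

F_rel = 138.6%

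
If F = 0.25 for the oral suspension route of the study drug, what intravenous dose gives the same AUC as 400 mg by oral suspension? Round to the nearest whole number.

Systemic exposure from an extravascular dose = F × D_ev, so the equivalent IV dose is F × D_ev.
D_iv = F × D_ev = 0.25 × 400 = 100 mg

D_iv = 100 mg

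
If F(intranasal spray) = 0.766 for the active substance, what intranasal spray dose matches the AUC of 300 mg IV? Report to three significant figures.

D_intranasal = 392 mg

For equal systemic exposure: F × D_ev = D_iv
D_ev = D_iv / F = 300 / 0.766 = 391.645 mg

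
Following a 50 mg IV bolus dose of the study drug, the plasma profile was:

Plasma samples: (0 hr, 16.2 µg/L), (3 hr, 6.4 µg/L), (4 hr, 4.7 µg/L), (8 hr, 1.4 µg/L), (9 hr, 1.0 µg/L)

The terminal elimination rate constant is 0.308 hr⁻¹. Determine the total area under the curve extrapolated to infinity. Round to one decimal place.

Trapezoidal AUC_0→9:
  [0→3]: (16.2+6.4)/2 × 3 = 33.9
  [3→4]: (6.4+4.7)/2 × 1 = 5.55
  [4→8]: (4.7+1.4)/2 × 4 = 12.2
  [8→9]: (1.4+1.0)/2 × 1 = 1.2
  Sum = 52.85 µg/L·hr
Extrapolated tail: C_last / k_e = 1.0 / 0.308 = 3.247
AUC_0→∞ = 52.85 + 3.247 = 56.097 µg/L·hr

AUC = 56.1 µg/L·hr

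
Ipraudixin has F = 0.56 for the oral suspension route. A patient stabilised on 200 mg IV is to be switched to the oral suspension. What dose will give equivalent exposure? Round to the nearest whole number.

D_oral = 357 mg

For equal systemic exposure: F × D_ev = D_iv
D_ev = D_iv / F = 200 / 0.56 = 357.143 mg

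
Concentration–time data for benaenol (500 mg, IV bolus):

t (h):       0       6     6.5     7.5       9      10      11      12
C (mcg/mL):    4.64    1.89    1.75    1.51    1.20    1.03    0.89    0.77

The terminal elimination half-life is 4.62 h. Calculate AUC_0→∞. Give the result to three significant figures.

Trapezoidal AUC_0→12:
  [0→6]: (4.64+1.89)/2 × 6 = 19.59
  [6→6.5]: (1.89+1.75)/2 × 0.5 = 0.91
  [6.5→7.5]: (1.75+1.51)/2 × 1 = 1.63
  [7.5→9]: (1.51+1.20)/2 × 1.5 = 2.0325
  [9→10]: (1.20+1.03)/2 × 1 = 1.115
  [10→11]: (1.03+0.89)/2 × 1 = 0.96
  [11→12]: (0.89+0.77)/2 × 1 = 0.83
  Sum = 27.0675 mcg/mL·h
k_e = ln2 / t½ = 0.693147 / 4.62 = 0.1500 h^-1
Extrapolated tail: C_last / k_e = 0.77 / 0.15 = 5.133
AUC_0→∞ = 27.0675 + 5.133 = 32.2005 mcg/mL·h

AUC = 32.2 mcg/mL·h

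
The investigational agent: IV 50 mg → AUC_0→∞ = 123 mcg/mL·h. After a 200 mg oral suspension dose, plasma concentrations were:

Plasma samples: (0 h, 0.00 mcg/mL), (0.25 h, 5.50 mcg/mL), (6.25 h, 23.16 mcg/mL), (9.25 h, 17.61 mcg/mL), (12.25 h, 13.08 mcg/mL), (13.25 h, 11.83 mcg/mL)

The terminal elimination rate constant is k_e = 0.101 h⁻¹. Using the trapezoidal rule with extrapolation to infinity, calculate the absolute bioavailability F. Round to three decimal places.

F = 0.657

Trapezoidal AUC_0→13.25 (oral suspension):
  [0→0.25]: (0.00+5.50)/2 × 0.25 = 0.6875
  [0.25→6.25]: (5.50+23.16)/2 × 6 = 85.98
  [6.25→9.25]: (23.16+17.61)/2 × 3 = 61.155
  [9.25→12.25]: (17.61+13.08)/2 × 3 = 46.035
  [12.25→13.25]: (13.08+11.83)/2 × 1 = 12.455
  Sum = 206.3125 mcg/mL·h
Tail: C_last/k_e = 11.83/0.101 = 117.129
AUC_0→∞ (oral suspension) = 206.3125 + 117.129 = 323.4415 mcg/mL·h
F = (AUC_ev/D_ev)/(AUC_iv/D_iv) = (323.4415/200)/(123/50) = 1.6172075/2.46 = 0.6574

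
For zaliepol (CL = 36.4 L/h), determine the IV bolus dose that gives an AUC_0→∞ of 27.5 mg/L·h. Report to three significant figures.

Dose_iv = CL × AUC_0→∞
     = 36.4 × 27.5 = 1001 mg

Dose = 1000 mg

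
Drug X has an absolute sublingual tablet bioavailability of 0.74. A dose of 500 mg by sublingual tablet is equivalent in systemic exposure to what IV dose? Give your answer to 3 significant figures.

Systemic exposure from an extravascular dose = F × D_ev, so the equivalent IV dose is F × D_ev.
D_iv = F × D_ev = 0.74 × 500 = 370 mg

D_iv = 370 mg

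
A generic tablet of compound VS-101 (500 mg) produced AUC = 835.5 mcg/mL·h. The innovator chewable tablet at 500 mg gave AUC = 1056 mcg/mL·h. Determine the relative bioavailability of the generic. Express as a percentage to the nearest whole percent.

F_rel = (AUC_test/D_test) / (AUC_ref/D_ref)
      = (835.5/500) / (1056/500)
      = 1.671 / 2.112 = 0.7912 = 79.12%

F_rel = 79%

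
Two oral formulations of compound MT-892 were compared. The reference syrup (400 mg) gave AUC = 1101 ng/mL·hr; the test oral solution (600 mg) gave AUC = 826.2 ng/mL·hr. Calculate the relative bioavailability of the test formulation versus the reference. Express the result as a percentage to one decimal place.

F_rel = (AUC_test/D_test) / (AUC_ref/D_ref)
      = (826.2/600) / (1101/400)
      = 1.377 / 2.7525 = 0.5003 = 50.03%

F_rel = 50.0%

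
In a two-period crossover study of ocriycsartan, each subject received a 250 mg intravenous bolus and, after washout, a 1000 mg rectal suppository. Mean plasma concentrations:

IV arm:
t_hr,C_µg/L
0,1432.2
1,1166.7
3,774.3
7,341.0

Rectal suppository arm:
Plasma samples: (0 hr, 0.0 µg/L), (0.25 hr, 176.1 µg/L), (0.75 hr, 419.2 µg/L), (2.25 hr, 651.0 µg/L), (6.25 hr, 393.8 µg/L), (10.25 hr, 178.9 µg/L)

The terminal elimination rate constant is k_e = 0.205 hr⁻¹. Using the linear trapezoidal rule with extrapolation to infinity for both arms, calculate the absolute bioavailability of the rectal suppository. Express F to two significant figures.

Trapezoidal AUC_0→7 (IV):
  [0→1]: (1432.2+1166.7)/2 × 1 = 1299.45
  [1→3]: (1166.7+774.3)/2 × 2 = 1941.0
  [3→7]: (774.3+341.0)/2 × 4 = 2230.6
  Sum = 5471.05 µg/L·hr
IV tail: 341.0/0.205 = 1663.415; AUC_iv,0→∞ = 5471.05 + 1663.415 = 7134.465 µg/L·hr
Trapezoidal AUC_0→10.25 (rectal suppository):
  [0→0.25]: (0.0+176.1)/2 × 0.25 = 22.0125
  [0.25→0.75]: (176.1+419.2)/2 × 0.5 = 148.825
  [0.75→2.25]: (419.2+651.0)/2 × 1.5 = 802.65
  [2.25→6.25]: (651.0+393.8)/2 × 4 = 2089.6
  [6.25→10.25]: (393.8+178.9)/2 × 4 = 1145.4
  Sum = 4208.4875 µg/L·hr
rectal suppository tail: 178.9/0.205 = 872.683; AUC_ev,0→∞ = 4208.4875 + 872.683 = 5081.1705 µg/L·hr
F = (AUC_ev/D_ev)/(AUC_iv/D_iv) = (5081.1705/1000)/(7134.465/250) = 5.0811705/28.53786 = 0.1781

F = 0.18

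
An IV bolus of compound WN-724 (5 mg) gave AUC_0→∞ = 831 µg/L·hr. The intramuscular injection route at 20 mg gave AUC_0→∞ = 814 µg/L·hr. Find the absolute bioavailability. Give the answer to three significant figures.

F = (AUC_ev / D_ev) / (AUC_iv / D_iv)
  = (814/20) / (831/5)
  = 40.7 / 166.2 = 0.2449

F = 0.245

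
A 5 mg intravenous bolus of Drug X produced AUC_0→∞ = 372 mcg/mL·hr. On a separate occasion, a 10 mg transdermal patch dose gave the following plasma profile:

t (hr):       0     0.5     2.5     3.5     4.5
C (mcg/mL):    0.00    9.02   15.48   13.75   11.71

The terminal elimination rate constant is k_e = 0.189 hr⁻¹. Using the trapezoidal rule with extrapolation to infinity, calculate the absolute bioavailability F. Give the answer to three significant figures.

Trapezoidal AUC_0→4.5 (transdermal patch):
  [0→0.5]: (0.00+9.02)/2 × 0.5 = 2.255
  [0.5→2.5]: (9.02+15.48)/2 × 2 = 24.5
  [2.5→3.5]: (15.48+13.75)/2 × 1 = 14.615
  [3.5→4.5]: (13.75+11.71)/2 × 1 = 12.73
  Sum = 54.1 mcg/mL·hr
Tail: C_last/k_e = 11.71/0.189 = 61.958
AUC_0→∞ (transdermal patch) = 54.1 + 61.958 = 116.058 mcg/mL·hr
F = (AUC_ev/D_ev)/(AUC_iv/D_iv) = (116.058/10)/(372/5) = 11.6058/74.4 = 0.1560

F = 0.156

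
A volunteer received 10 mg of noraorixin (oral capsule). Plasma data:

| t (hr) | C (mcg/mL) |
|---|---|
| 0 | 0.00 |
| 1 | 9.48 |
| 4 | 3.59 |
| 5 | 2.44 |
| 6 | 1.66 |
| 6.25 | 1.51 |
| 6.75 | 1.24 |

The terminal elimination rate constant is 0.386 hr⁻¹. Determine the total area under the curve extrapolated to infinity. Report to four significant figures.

AUC = 33.71 mcg/mL·hr

Trapezoidal AUC_0→6.75:
  [0→1]: (0.00+9.48)/2 × 1 = 4.74
  [1→4]: (9.48+3.59)/2 × 3 = 19.605
  [4→5]: (3.59+2.44)/2 × 1 = 3.015
  [5→6]: (2.44+1.66)/2 × 1 = 2.05
  [6→6.25]: (1.66+1.51)/2 × 0.25 = 0.39625
  [6.25→6.75]: (1.51+1.24)/2 × 0.5 = 0.6875
  Sum = 30.49375 mcg/mL·hr
Extrapolated tail: C_last / k_e = 1.24 / 0.386 = 3.212
AUC_0→∞ = 30.49375 + 3.212 = 33.70575 mcg/mL·hr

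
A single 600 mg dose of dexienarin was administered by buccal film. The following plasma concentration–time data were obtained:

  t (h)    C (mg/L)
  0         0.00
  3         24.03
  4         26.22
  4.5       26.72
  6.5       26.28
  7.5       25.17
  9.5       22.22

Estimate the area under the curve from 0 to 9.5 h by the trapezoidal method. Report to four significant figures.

AUC = 200.5 mg/L·h

Trapezoidal AUC_0→9.5:
  [0→3]: (0.00+24.03)/2 × 3 = 36.045
  [3→4]: (24.03+26.22)/2 × 1 = 25.125
  [4→4.5]: (26.22+26.72)/2 × 0.5 = 13.235
  [4.5→6.5]: (26.72+26.28)/2 × 2 = 53.0
  [6.5→7.5]: (26.28+25.17)/2 × 1 = 25.725
  [7.5→9.5]: (25.17+22.22)/2 × 2 = 47.39
  Sum = 200.52 mg/L·h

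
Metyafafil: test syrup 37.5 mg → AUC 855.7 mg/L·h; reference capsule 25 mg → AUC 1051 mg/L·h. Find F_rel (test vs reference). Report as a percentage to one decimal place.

F_rel = 54.3%

F_rel = (AUC_test/D_test) / (AUC_ref/D_ref)
      = (855.7/37.5) / (1051/25)
      = 22.8187 / 42.04 = 0.5428 = 54.28%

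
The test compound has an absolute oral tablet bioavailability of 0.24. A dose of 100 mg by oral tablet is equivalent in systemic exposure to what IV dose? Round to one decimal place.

D_iv = 24.0 mg

Systemic exposure from an extravascular dose = F × D_ev, so the equivalent IV dose is F × D_ev.
D_iv = F × D_ev = 0.24 × 100 = 24 mg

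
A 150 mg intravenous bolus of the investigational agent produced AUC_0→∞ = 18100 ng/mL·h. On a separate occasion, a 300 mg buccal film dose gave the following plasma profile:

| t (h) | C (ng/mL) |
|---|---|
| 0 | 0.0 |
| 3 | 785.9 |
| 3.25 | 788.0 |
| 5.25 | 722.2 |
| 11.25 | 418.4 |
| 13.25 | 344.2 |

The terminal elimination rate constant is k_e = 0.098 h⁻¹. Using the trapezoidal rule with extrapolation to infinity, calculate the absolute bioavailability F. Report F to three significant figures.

Trapezoidal AUC_0→13.25 (buccal film):
  [0→3]: (0.0+785.9)/2 × 3 = 1178.85
  [3→3.25]: (785.9+788.0)/2 × 0.25 = 196.7375
  [3.25→5.25]: (788.0+722.2)/2 × 2 = 1510.2
  [5.25→11.25]: (722.2+418.4)/2 × 6 = 3421.8
  [11.25→13.25]: (418.4+344.2)/2 × 2 = 762.6
  Sum = 7070.1875 ng/mL·h
Tail: C_last/k_e = 344.2/0.098 = 3512.245
AUC_0→∞ (buccal film) = 7070.1875 + 3512.245 = 10582.4325 ng/mL·h
F = (AUC_ev/D_ev)/(AUC_iv/D_iv) = (10582.4325/300)/(18100/150) = 35.274775/120.667 = 0.2923

F = 0.292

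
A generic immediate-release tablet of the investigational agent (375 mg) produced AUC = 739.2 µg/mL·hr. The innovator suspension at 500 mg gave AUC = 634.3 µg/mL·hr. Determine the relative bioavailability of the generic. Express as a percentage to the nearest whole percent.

F_rel = 155%

F_rel = (AUC_test/D_test) / (AUC_ref/D_ref)
      = (739.2/375) / (634.3/500)
      = 1.9712 / 1.2686 = 1.5538 = 155.38%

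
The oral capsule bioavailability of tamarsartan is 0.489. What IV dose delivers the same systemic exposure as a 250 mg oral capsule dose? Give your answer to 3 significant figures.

D_iv = 122 mg

Systemic exposure from an extravascular dose = F × D_ev, so the equivalent IV dose is F × D_ev.
D_iv = F × D_ev = 0.489 × 250 = 122.25 mg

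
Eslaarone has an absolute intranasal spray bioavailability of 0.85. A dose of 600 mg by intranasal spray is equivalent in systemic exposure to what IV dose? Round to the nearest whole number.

D_iv = 510 mg

Systemic exposure from an extravascular dose = F × D_ev, so the equivalent IV dose is F × D_ev.
D_iv = F × D_ev = 0.85 × 600 = 510 mg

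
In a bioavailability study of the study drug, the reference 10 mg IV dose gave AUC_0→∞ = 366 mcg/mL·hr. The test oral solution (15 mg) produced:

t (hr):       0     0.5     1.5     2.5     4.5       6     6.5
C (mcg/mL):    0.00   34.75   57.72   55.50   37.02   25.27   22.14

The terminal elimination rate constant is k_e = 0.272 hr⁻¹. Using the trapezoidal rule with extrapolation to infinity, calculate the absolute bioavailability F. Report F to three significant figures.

Trapezoidal AUC_0→6.5 (oral solution):
  [0→0.5]: (0.00+34.75)/2 × 0.5 = 8.6875
  [0.5→1.5]: (34.75+57.72)/2 × 1 = 46.235
  [1.5→2.5]: (57.72+55.50)/2 × 1 = 56.61
  [2.5→4.5]: (55.50+37.02)/2 × 2 = 92.52
  [4.5→6]: (37.02+25.27)/2 × 1.5 = 46.7175
  [6→6.5]: (25.27+22.14)/2 × 0.5 = 11.8525
  Sum = 262.6225 mcg/mL·hr
Tail: C_last/k_e = 22.14/0.272 = 81.397
AUC_0→∞ (oral solution) = 262.6225 + 81.397 = 344.0195 mcg/mL·hr
F = (AUC_ev/D_ev)/(AUC_iv/D_iv) = (344.0195/15)/(366/10) = 22.9346/36.6 = 0.6266

F = 0.627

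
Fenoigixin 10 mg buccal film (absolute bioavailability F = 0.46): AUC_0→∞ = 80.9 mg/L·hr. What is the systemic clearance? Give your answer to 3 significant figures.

CL = F × Dose / AUC_0→∞
   = 0.46 × 10 / 80.9 = 0.0568603 L/hr

CL = 0.0569 L/hr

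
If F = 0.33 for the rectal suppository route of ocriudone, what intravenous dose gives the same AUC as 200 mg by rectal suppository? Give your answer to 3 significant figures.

Systemic exposure from an extravascular dose = F × D_ev, so the equivalent IV dose is F × D_ev.
D_iv = F × D_ev = 0.33 × 200 = 66 mg

D_iv = 66.0 mg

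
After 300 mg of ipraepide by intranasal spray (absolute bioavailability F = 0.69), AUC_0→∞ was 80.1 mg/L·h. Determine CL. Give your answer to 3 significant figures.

CL = 2.58 L/h

CL = F × Dose / AUC_0→∞
   = 0.69 × 300 / 80.1 = 2.58427 L/h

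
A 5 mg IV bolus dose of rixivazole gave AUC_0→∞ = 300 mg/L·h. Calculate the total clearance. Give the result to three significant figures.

CL = 0.0167 L/h

CL = Dose_iv / AUC_0→∞
   = 5 / 300 = 0.0166667 L/h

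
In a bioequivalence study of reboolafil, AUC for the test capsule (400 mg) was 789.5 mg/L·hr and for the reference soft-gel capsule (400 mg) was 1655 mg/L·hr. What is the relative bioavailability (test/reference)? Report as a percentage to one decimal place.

F_rel = (AUC_test/D_test) / (AUC_ref/D_ref)
      = (789.5/400) / (1655/400)
      = 1.97375 / 4.1375 = 0.4770 = 47.70%

F_rel = 47.7%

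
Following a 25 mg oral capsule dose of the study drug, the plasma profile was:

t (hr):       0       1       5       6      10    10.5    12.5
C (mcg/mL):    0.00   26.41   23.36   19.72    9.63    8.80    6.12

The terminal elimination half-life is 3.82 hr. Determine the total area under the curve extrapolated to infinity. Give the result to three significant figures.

Trapezoidal AUC_0→12.5:
  [0→1]: (0.00+26.41)/2 × 1 = 13.205
  [1→5]: (26.41+23.36)/2 × 4 = 99.54
  [5→6]: (23.36+19.72)/2 × 1 = 21.54
  [6→10]: (19.72+9.63)/2 × 4 = 58.7
  [10→10.5]: (9.63+8.80)/2 × 0.5 = 4.6075
  [10.5→12.5]: (8.80+6.12)/2 × 2 = 14.92
  Sum = 212.5125 mcg/mL·hr
k_e = ln2 / t½ = 0.693147 / 3.82 = 0.1815 hr^-1
Extrapolated tail: C_last / k_e = 6.12 / 0.1815 = 33.719
AUC_0→∞ = 212.5125 + 33.719 = 246.2315 mcg/mL·hr

AUC = 246 mcg/mL·hr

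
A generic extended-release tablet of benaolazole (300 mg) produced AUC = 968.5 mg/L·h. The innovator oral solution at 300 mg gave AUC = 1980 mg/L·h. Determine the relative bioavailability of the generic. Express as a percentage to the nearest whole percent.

F_rel = (AUC_test/D_test) / (AUC_ref/D_ref)
      = (968.5/300) / (1980/300)
      = 3.22833 / 6.6 = 0.4891 = 48.91%

F_rel = 49%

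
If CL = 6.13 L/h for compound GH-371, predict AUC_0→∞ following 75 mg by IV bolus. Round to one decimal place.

AUC = 12.2 mg/L·h

AUC_0→∞ = Dose_iv / CL
        = 75 / 6.13 = 12.2349 mg/L·h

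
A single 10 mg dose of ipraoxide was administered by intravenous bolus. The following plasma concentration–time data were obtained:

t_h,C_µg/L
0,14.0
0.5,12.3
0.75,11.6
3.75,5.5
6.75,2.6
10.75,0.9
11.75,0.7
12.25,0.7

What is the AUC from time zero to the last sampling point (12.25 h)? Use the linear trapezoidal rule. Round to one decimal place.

Trapezoidal AUC_0→12.25:
  [0→0.5]: (14.0+12.3)/2 × 0.5 = 6.575
  [0.5→0.75]: (12.3+11.6)/2 × 0.25 = 2.9875
  [0.75→3.75]: (11.6+5.5)/2 × 3 = 25.65
  [3.75→6.75]: (5.5+2.6)/2 × 3 = 12.15
  [6.75→10.75]: (2.6+0.9)/2 × 4 = 7.0
  [10.75→11.75]: (0.9+0.7)/2 × 1 = 0.8
  [11.75→12.25]: (0.7+0.7)/2 × 0.5 = 0.35
  Sum = 55.5125 µg/L·h

AUC = 55.5 µg/L·h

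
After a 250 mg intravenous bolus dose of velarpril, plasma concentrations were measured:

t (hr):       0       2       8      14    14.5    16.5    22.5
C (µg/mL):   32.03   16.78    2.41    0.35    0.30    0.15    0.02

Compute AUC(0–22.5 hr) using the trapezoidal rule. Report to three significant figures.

Trapezoidal AUC_0→22.5:
  [0→2]: (32.03+16.78)/2 × 2 = 48.81
  [2→8]: (16.78+2.41)/2 × 6 = 57.57
  [8→14]: (2.41+0.35)/2 × 6 = 8.28
  [14→14.5]: (0.35+0.30)/2 × 0.5 = 0.1625
  [14.5→16.5]: (0.30+0.15)/2 × 2 = 0.45
  [16.5→22.5]: (0.15+0.02)/2 × 6 = 0.51
  Sum = 115.7825 µg/mL·hr

AUC = 116 µg/mL·hr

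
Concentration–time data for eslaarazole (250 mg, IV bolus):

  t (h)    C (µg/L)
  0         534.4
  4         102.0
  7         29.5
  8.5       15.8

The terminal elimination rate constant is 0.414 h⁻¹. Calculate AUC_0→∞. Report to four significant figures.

Trapezoidal AUC_0→8.5:
  [0→4]: (534.4+102.0)/2 × 4 = 1272.8
  [4→7]: (102.0+29.5)/2 × 3 = 197.25
  [7→8.5]: (29.5+15.8)/2 × 1.5 = 33.975
  Sum = 1504.025 µg/L·h
Extrapolated tail: C_last / k_e = 15.8 / 0.414 = 38.164
AUC_0→∞ = 1504.025 + 38.164 = 1542.189 µg/L·h

AUC = 1542 µg/L·h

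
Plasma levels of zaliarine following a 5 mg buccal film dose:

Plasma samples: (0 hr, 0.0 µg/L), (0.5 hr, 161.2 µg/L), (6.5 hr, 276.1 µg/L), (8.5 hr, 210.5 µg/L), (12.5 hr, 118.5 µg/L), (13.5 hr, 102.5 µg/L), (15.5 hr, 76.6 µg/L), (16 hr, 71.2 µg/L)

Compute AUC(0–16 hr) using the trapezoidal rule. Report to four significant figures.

AUC = 2823 µg/L·hr

Trapezoidal AUC_0→16:
  [0→0.5]: (0.0+161.2)/2 × 0.5 = 40.3
  [0.5→6.5]: (161.2+276.1)/2 × 6 = 1311.9
  [6.5→8.5]: (276.1+210.5)/2 × 2 = 486.6
  [8.5→12.5]: (210.5+118.5)/2 × 4 = 658.0
  [12.5→13.5]: (118.5+102.5)/2 × 1 = 110.5
  [13.5→15.5]: (102.5+76.6)/2 × 2 = 179.1
  [15.5→16]: (76.6+71.2)/2 × 0.5 = 36.95
  Sum = 2823.35 µg/L·hr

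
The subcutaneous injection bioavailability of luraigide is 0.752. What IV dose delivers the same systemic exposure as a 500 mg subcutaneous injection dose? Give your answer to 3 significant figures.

D_iv = 376 mg

Systemic exposure from an extravascular dose = F × D_ev, so the equivalent IV dose is F × D_ev.
D_iv = F × D_ev = 0.752 × 500 = 376 mg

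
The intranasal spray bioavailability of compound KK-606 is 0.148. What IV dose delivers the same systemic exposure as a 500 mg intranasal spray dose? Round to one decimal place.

D_iv = 74.0 mg

Systemic exposure from an extravascular dose = F × D_ev, so the equivalent IV dose is F × D_ev.
D_iv = F × D_ev = 0.148 × 500 = 74 mg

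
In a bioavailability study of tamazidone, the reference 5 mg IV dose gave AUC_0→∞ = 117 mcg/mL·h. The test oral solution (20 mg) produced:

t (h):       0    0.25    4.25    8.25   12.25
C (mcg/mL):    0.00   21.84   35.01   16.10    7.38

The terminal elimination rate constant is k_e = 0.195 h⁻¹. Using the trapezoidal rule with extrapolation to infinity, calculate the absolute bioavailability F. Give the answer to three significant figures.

Trapezoidal AUC_0→12.25 (oral solution):
  [0→0.25]: (0.00+21.84)/2 × 0.25 = 2.73
  [0.25→4.25]: (21.84+35.01)/2 × 4 = 113.7
  [4.25→8.25]: (35.01+16.10)/2 × 4 = 102.22
  [8.25→12.25]: (16.10+7.38)/2 × 4 = 46.96
  Sum = 265.61 mcg/mL·h
Tail: C_last/k_e = 7.38/0.195 = 37.846
AUC_0→∞ (oral solution) = 265.61 + 37.846 = 303.456 mcg/mL·h
F = (AUC_ev/D_ev)/(AUC_iv/D_iv) = (303.456/20)/(117/5) = 15.1728/23.4 = 0.6484

F = 0.648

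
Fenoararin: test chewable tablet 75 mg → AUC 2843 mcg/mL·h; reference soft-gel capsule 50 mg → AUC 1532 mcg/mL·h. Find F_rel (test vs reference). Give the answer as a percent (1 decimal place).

F_rel = (AUC_test/D_test) / (AUC_ref/D_ref)
      = (2843/75) / (1532/50)
      = 37.9067 / 30.64 = 1.2372 = 123.72%

F_rel = 123.7%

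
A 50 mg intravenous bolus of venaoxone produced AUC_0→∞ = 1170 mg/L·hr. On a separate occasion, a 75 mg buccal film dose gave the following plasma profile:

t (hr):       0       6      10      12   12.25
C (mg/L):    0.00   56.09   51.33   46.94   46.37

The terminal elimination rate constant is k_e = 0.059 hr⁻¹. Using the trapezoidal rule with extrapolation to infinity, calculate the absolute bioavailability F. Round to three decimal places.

Trapezoidal AUC_0→12.25 (buccal film):
  [0→6]: (0.00+56.09)/2 × 6 = 168.27
  [6→10]: (56.09+51.33)/2 × 4 = 214.84
  [10→12]: (51.33+46.94)/2 × 2 = 98.27
  [12→12.25]: (46.94+46.37)/2 × 0.25 = 11.66375
  Sum = 493.04375 mg/L·hr
Tail: C_last/k_e = 46.37/0.059 = 785.932
AUC_0→∞ (buccal film) = 493.04375 + 785.932 = 1278.97575 mg/L·hr
F = (AUC_ev/D_ev)/(AUC_iv/D_iv) = (1278.97575/75)/(1170/50) = 17.05301/23.4 = 0.7288

F = 0.729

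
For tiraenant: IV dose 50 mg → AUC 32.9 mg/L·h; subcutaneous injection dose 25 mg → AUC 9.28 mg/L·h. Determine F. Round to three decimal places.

F = (AUC_ev / D_ev) / (AUC_iv / D_iv)
  = (9.28/25) / (32.9/50)
  = 0.3712 / 0.658 = 0.5641

F = 0.564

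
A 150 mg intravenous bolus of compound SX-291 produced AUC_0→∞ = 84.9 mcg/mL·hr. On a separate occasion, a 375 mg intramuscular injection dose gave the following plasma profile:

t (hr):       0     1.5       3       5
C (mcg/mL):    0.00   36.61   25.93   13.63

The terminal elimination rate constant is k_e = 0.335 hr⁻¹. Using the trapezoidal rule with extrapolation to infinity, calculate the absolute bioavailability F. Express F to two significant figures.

F = 0.73

Trapezoidal AUC_0→5 (intramuscular injection):
  [0→1.5]: (0.00+36.61)/2 × 1.5 = 27.4575
  [1.5→3]: (36.61+25.93)/2 × 1.5 = 46.905
  [3→5]: (25.93+13.63)/2 × 2 = 39.56
  Sum = 113.9225 mcg/mL·hr
Tail: C_last/k_e = 13.63/0.335 = 40.687
AUC_0→∞ (intramuscular injection) = 113.9225 + 40.687 = 154.6095 mcg/mL·hr
F = (AUC_ev/D_ev)/(AUC_iv/D_iv) = (154.6095/375)/(84.9/150) = 0.412292/0.566 = 0.7284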